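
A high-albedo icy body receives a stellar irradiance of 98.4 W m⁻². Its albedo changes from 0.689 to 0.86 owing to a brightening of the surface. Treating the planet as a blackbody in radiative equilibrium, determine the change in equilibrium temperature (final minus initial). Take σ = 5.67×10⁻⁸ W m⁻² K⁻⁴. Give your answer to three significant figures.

Initial: T₁ = [S(1−0.689)/(4σ)]^(1/4) = 107.8 K.
Final:   T₂ = [S(1−0.86)/(4σ)]^(1/4) = 88.28 K.
ΔT = T₂ − T₁ = -19.50 K.

-19.5 kelvin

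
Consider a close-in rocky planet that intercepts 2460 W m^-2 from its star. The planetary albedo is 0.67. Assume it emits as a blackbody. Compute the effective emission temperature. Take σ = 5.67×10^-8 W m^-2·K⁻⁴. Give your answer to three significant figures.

245 K

Averaging over the sphere, the absorbed flux is S(1−α)/4 = 202.9 W m^-2.
Set σT⁴ = 202.9 → T = (202.9/σ)^(1/4) = 244.6 K.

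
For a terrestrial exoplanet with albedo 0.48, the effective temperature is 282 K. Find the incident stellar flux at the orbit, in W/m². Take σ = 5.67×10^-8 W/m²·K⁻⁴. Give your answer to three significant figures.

2760 W/m²

Invert the energy balance for S: S = 4σT⁴/(1−α).
The emitted flux is σT⁴ = 358.6 W/m².
S = 4·358.6/0.52 = 2758 W/m².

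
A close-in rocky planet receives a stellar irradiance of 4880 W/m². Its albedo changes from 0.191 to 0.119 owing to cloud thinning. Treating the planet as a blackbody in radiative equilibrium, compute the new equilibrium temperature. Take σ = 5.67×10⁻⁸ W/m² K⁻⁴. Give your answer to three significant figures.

371 K

T₂ = [S(1−α₂)/(4σ)]^(1/4) = [4880·0.881/(4σ)]^(1/4) = 371.1 K.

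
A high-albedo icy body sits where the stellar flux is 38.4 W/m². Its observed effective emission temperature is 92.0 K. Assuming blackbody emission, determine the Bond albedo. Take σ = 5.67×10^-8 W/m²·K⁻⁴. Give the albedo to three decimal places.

Rearranging the radiative balance, α = 1 − 4σT⁴/S.
σT⁴ = 4.062 W/m², so 4σT⁴ = 16.25 W/m².
1−α = 16.25/38.40 = 0.4231, so α = 0.5769.

0.577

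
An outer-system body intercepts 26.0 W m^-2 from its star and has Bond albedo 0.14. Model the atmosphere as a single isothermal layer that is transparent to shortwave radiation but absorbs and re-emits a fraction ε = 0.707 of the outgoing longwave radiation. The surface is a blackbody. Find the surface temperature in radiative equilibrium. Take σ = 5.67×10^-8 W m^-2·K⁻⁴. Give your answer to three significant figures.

At the top of the atmosphere, σT_e⁴ = S(1−α)/4 = 5.590 W m^-2, giving T_e = 99.65 K.
Surface balance with a leaky layer gives σT_s⁴ = σT_e⁴·2/(2−ε), so T_s = T_e·[2/(2−0.707)]^(1/4) = 111.1 K.

111 kelvin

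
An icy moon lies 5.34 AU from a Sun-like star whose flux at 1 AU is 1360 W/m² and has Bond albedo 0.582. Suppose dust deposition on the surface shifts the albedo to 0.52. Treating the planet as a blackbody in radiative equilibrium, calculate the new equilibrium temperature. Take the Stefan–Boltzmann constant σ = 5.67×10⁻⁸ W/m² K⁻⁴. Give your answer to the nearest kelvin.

Flux at the orbit: S = 1360/(5.34)² = 47.69 W/m².
New equilibrium: T₂ = [(1−0.52)·47.69/(4σ)]^(1/4) = 100.2 K.

100 K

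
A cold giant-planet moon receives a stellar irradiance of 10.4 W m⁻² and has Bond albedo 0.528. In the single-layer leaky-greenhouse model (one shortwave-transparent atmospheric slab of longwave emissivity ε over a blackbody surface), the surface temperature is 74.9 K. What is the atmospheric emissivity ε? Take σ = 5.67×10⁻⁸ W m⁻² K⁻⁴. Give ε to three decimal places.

Effective temperature: T_e = [S(1−α)/(4σ)]^(1/4) = 68.21 K.
T_s⁴ = T_e⁴·2/(2−ε) → ε = 2 − 2(T_e/T_s)⁴ = 2 − 2·(68.21/74.9)⁴ = 0.6246.

0.625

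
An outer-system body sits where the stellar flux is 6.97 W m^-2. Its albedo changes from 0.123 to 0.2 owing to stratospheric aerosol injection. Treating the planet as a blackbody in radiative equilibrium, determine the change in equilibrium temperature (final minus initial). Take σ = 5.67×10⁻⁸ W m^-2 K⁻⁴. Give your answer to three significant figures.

Initial: T₁ = [S(1−0.123)/(4σ)]^(1/4) = 72.05 K.
With α = 0.2, T₂ = 70.42 K.
Change: 70.42 − 72.05 = -1.636 K.

-1.64 K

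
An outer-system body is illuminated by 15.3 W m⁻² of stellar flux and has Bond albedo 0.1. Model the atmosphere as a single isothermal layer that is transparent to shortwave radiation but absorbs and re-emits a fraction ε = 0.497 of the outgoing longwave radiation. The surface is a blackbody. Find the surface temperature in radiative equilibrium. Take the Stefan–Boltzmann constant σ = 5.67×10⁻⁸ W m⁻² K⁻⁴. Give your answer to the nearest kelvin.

At the top of the atmosphere, σT_e⁴ = S(1−α)/4 = 3.443 W m⁻², giving T_e = 88.27 K.
The surface balance (absorbed SW + ε·downward IR = σT_s⁴) with T_a⁴ = T_s⁴/2 reduces to T_s = T_e·[2/(2−ε)]^¼ = 94.81 K.

95 kelvin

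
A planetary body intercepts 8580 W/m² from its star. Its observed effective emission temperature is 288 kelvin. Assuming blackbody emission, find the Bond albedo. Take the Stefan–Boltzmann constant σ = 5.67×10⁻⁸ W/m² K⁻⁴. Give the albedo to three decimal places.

0.818

Energy balance: S(1−α)/4 = σT⁴, so 1−α = 4σT⁴/S.
4σT⁴ = 4·5.67×10⁻⁸·(288)⁴ = 1560 W/m².
Hence α = 1 − 1560/8580 = 0.8181.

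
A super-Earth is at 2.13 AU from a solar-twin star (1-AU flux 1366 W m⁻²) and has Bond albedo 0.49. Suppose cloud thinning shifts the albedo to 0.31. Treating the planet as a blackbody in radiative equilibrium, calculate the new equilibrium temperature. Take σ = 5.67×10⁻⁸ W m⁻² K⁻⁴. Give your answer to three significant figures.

174 K

Flux at the orbit: S = 1366/(2.13)² = 301.1 W m⁻².
T₂ = [S(1−α₂)/(4σ)]^(1/4) = [301.1·0.69/(4σ)]^(1/4) = 174.0 K.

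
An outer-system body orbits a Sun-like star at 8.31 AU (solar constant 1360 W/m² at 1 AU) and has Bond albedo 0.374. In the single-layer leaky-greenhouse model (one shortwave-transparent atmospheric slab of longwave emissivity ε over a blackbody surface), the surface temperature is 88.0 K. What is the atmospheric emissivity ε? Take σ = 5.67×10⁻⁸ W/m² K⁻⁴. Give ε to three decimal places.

By the inverse-square law, S = 1360/8.31² = 19.69 W/m².
Effective temperature: T_e = [S(1−α)/(4σ)]^(1/4) = 85.87 K.
Inverting T_s⁴ = 2T_e⁴/(2−ε): (T_e/T_s)⁴ = 0.9064, so ε = 2(1 − 0.9064) = 0.1871.

0.187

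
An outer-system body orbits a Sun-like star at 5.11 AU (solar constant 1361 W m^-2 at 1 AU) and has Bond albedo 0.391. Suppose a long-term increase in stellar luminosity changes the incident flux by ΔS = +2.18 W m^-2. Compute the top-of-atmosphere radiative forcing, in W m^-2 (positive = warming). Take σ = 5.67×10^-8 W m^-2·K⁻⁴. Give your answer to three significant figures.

0.332 W m^-2

By the inverse-square law, S = 1361/5.11² = 52.12 W m^-2.
TOA radiative forcing: ΔF = (1−α)ΔS/4 = 0.609·(+2.18)/4 = 0.3319 W m^-2.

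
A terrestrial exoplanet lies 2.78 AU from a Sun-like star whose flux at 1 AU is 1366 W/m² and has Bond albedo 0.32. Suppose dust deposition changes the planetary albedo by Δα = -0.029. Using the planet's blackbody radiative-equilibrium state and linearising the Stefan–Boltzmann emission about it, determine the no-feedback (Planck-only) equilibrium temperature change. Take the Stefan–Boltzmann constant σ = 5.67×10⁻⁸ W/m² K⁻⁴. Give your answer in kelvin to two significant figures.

Irradiance scales as 1/d², so S = 1366 W/m² × (1/2.78)² = 176.8 W/m².
Unperturbed T_e = [176.8·(1−0.32)/(4σ)]^¼ = 151.7 K.
The change in absorbed flux is Δ[S(1−α)/4] = −SΔα/4 = 1.281 W/m².
Planck response: λ_P = 4σT_e³ = 4·5.67×10⁻⁸·(151.7)³ = 0.7922 W/m²/K.
So ΔT₀ = 1.281/0.7922 = 1.62 K.

1.6 K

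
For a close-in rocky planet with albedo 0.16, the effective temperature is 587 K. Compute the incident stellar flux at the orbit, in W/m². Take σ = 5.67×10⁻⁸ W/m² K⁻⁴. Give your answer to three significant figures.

From S(1−α)/4 = σT⁴: S = 4σT⁴/(1−α).
The emitted flux is σT⁴ = 6732 W/m².
S = 4·6732/0.84 = 32060 W/m².

32100 W/m²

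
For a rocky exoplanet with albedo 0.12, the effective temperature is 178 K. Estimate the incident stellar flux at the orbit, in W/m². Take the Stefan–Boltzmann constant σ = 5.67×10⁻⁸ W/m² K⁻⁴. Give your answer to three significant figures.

259 W/m²

From S(1−α)/4 = σT⁴: S = 4σT⁴/(1−α).
σT⁴ = 5.67×10⁻⁸·(178)⁴ = 56.92 W/m².
S = 4·56.92/0.88 = 258.7 W/m².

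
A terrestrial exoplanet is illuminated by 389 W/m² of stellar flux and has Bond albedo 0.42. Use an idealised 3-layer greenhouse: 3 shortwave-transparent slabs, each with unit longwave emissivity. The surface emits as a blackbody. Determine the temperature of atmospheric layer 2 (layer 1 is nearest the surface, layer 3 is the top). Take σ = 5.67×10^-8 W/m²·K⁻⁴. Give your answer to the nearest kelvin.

The effective emission temperature is T_e = [S(1−α)/(4σ)]^¼ = 177.6 K.
The net upward flux σT_e⁴ is constant between every pair of levels, so T_k⁴ = (N+1−k)T_e⁴.
With k = 2: T_2 = (3+1−2)^¼·177.6 K = 211.2 K.

211 K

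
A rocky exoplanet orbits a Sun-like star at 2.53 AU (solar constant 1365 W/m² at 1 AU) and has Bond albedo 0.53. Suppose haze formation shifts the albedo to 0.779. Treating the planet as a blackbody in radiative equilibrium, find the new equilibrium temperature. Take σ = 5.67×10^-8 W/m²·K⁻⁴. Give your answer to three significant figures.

120 K

Flux at the orbit: S = 1365/(2.53)² = 213.3 W/m².
T₂ = [S(1−α₂)/(4σ)]^(1/4) = [213.3·0.221/(4σ)]^(1/4) = 120.1 K.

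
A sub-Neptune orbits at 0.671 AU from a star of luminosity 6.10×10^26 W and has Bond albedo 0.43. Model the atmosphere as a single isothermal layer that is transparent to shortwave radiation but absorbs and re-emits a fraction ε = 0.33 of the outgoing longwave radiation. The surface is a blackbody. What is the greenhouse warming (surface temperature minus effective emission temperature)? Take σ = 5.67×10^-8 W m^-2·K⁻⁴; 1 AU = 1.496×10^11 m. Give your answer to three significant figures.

d = 0.671 × 1.496×10^11 m = 1.004×10^11 m.
Spreading L over a sphere of radius d: S = 6.10×10^26/(4π·1.00×10^11²) = 4817 W m^-2.
At the top of the atmosphere, σT_e⁴ = S(1−α)/4 = 686.5 W m^-2, giving T_e = 331.7 K.
For a single slab of emissivity ε, T_s⁴ = 2T_e⁴/(2−ε); thus T_s = 331.7·(1.198)^(1/4) = 347.0 K.
T_s − T_e = 347.0 − 331.7 = 15.30 K.

15.3 kelvin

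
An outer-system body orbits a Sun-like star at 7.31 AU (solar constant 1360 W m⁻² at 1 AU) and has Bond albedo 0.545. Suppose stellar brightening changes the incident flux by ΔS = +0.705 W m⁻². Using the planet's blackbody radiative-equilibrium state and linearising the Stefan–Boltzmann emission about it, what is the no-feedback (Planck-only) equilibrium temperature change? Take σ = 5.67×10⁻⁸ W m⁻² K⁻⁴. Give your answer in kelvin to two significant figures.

Irradiance scales as 1/d², so S = 1360 W m⁻² × (1/7.31)² = 25.45 W m⁻².
Unperturbed T_e = [25.45·(1−0.545)/(4σ)]^¼ = 84.53 K.
TOA radiative forcing: ΔF = (1−α)ΔS/4 = 0.455·(+0.705)/4 = 0.08019 W m⁻².
The Planck feedback parameter is 4σT_e³ = 0.1370 W m⁻²/K.
ΔT₀ = ΔF/λ_P = 0.08019/0.1370 = 0.585 K.

0.59 K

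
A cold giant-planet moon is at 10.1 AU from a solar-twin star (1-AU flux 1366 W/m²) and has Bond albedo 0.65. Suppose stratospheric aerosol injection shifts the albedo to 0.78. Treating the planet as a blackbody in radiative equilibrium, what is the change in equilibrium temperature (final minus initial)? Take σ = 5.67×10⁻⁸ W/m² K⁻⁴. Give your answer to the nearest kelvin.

-7 K

By the inverse-square law, S = 1366/10.1² = 13.39 W/m².
Before: T₁ = [13.39·0.35/(4σ)]^(1/4) = 67.42 K.
With α = 0.78, T₂ = 60.03 K.
Change: 60.03 − 67.42 = -7.389 K.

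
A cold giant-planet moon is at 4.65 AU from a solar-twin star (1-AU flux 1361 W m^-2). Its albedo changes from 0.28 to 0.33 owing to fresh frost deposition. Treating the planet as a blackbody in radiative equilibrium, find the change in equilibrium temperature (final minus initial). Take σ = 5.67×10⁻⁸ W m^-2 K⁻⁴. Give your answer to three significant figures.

-2.12 kelvin

By the inverse-square law, S = 1361/4.65² = 62.94 W m^-2.
Initial: T₁ = [S(1−0.28)/(4σ)]^(1/4) = 118.9 K.
With α = 0.33, T₂ = 116.8 K.
Change: 116.8 − 118.9 = -2.120 K.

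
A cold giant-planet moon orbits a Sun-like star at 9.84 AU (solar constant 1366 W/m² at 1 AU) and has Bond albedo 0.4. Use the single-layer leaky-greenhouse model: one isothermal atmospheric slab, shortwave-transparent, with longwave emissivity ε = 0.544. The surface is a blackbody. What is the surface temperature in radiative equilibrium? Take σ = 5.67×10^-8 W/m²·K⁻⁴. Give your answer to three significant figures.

84.6 K

Flux at the orbit: S = 1366/(9.84)² = 14.11 W/m².
The planet radiates to space at T_e = [S(1−α)/(4σ)]^(1/4) = 78.16 K.
The surface balance (absorbed SW + ε·downward IR = σT_s⁴) with T_a⁴ = T_s⁴/2 reduces to T_s = T_e·[2/(2−ε)]^¼ = 84.62 K.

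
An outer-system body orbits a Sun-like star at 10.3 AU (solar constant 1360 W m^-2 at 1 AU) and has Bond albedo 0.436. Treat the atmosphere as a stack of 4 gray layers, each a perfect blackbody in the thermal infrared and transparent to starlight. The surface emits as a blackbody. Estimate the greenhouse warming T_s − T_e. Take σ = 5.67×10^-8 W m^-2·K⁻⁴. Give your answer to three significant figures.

37.2 kelvin

Irradiance scales as 1/d², so S = 1360 W m^-2 × (1/10.3)² = 12.82 W m^-2.
Top-of-atmosphere balance: σT_e⁴ = S(1−α)/4 = 1.808 W m^-2 → T_e = 75.14 K.
T_s = (N+1)^(1/4)·T_e = 112.4 K.
Warming: T_s − T_e = 37.22 K.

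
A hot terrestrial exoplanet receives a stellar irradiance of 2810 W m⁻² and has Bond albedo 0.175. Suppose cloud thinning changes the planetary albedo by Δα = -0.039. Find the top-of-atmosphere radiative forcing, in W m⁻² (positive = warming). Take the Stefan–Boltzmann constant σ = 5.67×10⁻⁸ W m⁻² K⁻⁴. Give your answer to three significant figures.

27.4 W m⁻²

TOA radiative forcing: ΔF = −S·Δα/4 = −2810·(-0.039)/4 = 27.40 W m⁻².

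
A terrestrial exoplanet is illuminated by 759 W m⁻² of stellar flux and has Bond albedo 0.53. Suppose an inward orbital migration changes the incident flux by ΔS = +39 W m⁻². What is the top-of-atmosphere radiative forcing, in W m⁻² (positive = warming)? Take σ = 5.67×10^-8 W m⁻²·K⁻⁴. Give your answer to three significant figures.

Only a fraction (1−α) is absorbed and it's spread over 4πR², so ΔF = (1−α)ΔS/4 = 4.582 W m⁻².

4.58 W m⁻²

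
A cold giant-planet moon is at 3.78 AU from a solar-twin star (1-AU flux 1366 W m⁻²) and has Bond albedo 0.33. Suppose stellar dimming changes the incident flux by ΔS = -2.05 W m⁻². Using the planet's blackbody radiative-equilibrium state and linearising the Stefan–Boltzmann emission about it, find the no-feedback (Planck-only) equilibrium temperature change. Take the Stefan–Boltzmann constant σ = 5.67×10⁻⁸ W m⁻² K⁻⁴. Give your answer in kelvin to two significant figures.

By the inverse-square law, S = 1366/3.78² = 95.60 W m⁻².
The baseline emission temperature is T_e = 129.6 K.
ΔF = Δ[S(1−α)]/4 = (1−0.33)·-2.05/4 = -0.3434 W m⁻².
Planck response: λ_P = 4σT_e³ = 4·5.67×10⁻⁸·(129.6)³ = 0.4941 W m⁻²/K.
ΔT₀ = ΔF/λ_P = -0.3434/0.4941 = -0.695 K.

-0.69 kelvin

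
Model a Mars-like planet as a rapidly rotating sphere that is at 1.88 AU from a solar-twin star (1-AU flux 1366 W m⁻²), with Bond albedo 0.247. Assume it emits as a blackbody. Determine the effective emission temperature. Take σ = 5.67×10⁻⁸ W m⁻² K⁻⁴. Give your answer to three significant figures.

189 K

Irradiance scales as 1/d², so S = 1366 W m⁻² × (1/1.88)² = 386.5 W m⁻².
Averaging over the sphere, the absorbed flux is S(1−α)/4 = 72.76 W m⁻².
In equilibrium σT⁴ equals this, so T = 189.3 K.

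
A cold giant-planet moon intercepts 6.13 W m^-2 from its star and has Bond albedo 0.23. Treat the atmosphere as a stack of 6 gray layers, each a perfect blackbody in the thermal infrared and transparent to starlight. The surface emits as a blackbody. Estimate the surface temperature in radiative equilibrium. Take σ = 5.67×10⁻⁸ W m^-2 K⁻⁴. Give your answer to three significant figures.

Top-of-atmosphere balance: σT_e⁴ = S(1−α)/4 = 1.180 W m^-2 → T_e = 67.54 K.
For an N-layer opaque stack, T_s⁴ = (N+1)T_e⁴, hence T_s = (7)^(1/4)×67.54 K = 109.9 K.

110 K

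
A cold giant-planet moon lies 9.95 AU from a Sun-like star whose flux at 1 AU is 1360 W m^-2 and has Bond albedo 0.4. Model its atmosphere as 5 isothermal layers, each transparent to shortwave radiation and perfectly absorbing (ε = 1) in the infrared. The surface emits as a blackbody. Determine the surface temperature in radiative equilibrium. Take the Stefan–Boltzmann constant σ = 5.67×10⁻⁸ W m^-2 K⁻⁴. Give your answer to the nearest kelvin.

Flux at the orbit: S = 1360/(9.95)² = 13.74 W m^-2.
OLR = S(1−α)/4 = 2.061 W m^-2; the top layer radiates at T_e = 77.64 K.
For an N-layer opaque stack, T_s⁴ = (N+1)T_e⁴, hence T_s = (6)^(1/4)×77.64 K = 121.5 K.

122 kelvin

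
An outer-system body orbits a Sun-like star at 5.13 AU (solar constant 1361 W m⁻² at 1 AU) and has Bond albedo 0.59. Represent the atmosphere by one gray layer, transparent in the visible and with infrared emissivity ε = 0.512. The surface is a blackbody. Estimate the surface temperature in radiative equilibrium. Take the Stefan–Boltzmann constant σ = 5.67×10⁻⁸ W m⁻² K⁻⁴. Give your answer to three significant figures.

Irradiance scales as 1/d², so S = 1361 W m⁻² × (1/5.13)² = 51.72 W m⁻².
The planet radiates to space at T_e = [S(1−α)/(4σ)]^(1/4) = 98.33 K.
The surface balance (absorbed SW + ε·downward IR = σT_s⁴) with T_a⁴ = T_s⁴/2 reduces to T_s = T_e·[2/(2−ε)]^¼ = 105.9 K.

106 kelvin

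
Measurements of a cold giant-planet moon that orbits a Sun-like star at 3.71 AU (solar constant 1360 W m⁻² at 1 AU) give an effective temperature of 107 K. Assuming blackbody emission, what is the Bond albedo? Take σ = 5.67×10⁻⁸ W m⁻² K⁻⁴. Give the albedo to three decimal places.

By the inverse-square law, S = 1360/3.71² = 98.81 W m⁻².
Energy balance: S(1−α)/4 = σT⁴, so 1−α = 4σT⁴/S.
σT⁴ = 7.432 W m⁻², so 4σT⁴ = 29.73 W m⁻².
1−α = 29.73/98.81 = 0.3009, so α = 0.6991.

0.699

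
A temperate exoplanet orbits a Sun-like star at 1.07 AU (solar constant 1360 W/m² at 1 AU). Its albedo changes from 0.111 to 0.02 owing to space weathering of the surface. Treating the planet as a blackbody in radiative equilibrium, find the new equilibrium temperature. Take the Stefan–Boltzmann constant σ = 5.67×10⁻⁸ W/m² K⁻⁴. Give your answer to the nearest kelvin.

268 K

Irradiance scales as 1/d², so S = 1360 W/m² × (1/1.07)² = 1188 W/m².
T₂ = [S(1−α₂)/(4σ)]^(1/4) = [1188·0.98/(4σ)]^(1/4) = 267.7 K.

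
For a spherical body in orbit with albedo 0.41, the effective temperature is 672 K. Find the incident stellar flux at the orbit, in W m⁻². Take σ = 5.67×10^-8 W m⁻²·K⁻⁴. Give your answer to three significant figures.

78400 W m⁻²

Invert the energy balance for S: S = 4σT⁴/(1−α).
σT⁴ = 5.67×10⁻⁸·(672)⁴ = 11560 W m⁻².
So S = 4×11560/(1−0.41) = 78390 W m⁻².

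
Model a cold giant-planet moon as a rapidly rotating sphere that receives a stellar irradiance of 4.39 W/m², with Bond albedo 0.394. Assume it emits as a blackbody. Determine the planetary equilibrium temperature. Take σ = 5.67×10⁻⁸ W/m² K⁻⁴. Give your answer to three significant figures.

The planet absorbs (1−α)S over its disc πR² and re-emits over 4πR², so the mean absorbed flux is (1−0.394)·4.390/4 = 0.6651 W/m².
Set σT⁴ = 0.6651 → T = (0.6651/σ)^(1/4) = 58.52 K.

58.5 K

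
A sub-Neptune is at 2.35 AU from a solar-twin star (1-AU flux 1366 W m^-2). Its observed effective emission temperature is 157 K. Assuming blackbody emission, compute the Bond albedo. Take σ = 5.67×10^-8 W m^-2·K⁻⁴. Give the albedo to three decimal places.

0.443

By the inverse-square law, S = 1366/2.35² = 247.4 W m^-2.
Energy balance: S(1−α)/4 = σT⁴, so 1−α = 4σT⁴/S.
4σT⁴ = 4·5.67×10⁻⁸·(157)⁴ = 137.8 W m^-2.
1−α = 137.8/247.4 = 0.5571, so α = 0.4429.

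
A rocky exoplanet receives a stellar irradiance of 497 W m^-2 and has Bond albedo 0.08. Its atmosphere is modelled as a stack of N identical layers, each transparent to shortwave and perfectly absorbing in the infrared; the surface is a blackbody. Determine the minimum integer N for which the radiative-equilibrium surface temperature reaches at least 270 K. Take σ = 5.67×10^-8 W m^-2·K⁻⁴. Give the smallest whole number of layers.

2

The effective emission temperature is T_e = [S(1−α)/(4σ)]^¼ = 211.9 K.
T_s = (N+1)^(1/4)·T_e ≥ 270 K requires N+1 ≥ (T_s/T_e)⁴ = (270/211.9)⁴ = 2.636.
Rounding up, N = 2.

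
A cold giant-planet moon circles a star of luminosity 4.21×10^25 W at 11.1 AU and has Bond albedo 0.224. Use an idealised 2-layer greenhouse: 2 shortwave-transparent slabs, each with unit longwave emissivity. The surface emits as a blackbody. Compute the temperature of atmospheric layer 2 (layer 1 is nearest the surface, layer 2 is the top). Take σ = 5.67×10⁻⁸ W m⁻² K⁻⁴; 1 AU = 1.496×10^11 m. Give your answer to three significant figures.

Orbital distance: d = 11.1 AU = 1.661×10^12 m.
Spreading L over a sphere of radius d: S = 4.21×10^25/(4π·1.66×10^12²) = 1.215 W m⁻².
Top-of-atmosphere balance: σT_e⁴ = S(1−α)/4 = 0.2357 W m⁻² → T_e = 45.15 K.
Each opaque layer satisfies 2T_j⁴ = T_{j−1}⁴ + T_{j+1}⁴, giving T_k⁴ = (N+1−k)T_e⁴.
With k = 2: T_2 = (2+1−2)^¼·45.15 K = 45.15 K.

45.2 K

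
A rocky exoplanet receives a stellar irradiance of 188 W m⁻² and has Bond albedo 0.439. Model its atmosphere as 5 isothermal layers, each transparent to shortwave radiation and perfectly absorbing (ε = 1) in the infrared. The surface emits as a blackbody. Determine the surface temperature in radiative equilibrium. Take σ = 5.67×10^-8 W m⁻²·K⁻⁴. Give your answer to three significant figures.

230 kelvin

Top-of-atmosphere balance: σT_e⁴ = S(1−α)/4 = 26.37 W m⁻² → T_e = 146.8 K.
Layer-by-layer balance gives σT_s⁴ = (N+1)σT_e⁴, so T_s = 6^¼·146.8 = 229.8 K.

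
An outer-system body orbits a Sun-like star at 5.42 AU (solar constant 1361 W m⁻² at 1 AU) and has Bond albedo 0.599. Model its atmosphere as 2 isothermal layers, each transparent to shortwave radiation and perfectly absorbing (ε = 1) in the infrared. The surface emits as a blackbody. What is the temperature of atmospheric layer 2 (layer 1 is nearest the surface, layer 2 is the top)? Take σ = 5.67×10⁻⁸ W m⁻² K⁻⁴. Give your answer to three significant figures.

Flux at the orbit: S = 1361/(5.42)² = 46.33 W m⁻².
Top-of-atmosphere balance: σT_e⁴ = S(1−α)/4 = 4.645 W m⁻² → T_e = 95.13 K.
The net upward flux σT_e⁴ is constant between every pair of levels, so T_k⁴ = (N+1−k)T_e⁴.
T_2 = (1)^(1/4)·95.13 = 95.13 K.

95.1 K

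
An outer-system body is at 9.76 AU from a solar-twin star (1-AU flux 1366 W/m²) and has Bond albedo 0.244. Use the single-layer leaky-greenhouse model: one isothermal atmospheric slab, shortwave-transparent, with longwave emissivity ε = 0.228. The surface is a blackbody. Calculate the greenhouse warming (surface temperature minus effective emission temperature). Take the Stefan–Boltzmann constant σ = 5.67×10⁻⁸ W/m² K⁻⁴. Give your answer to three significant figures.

2.55 kelvin

By the inverse-square law, S = 1366/9.76² = 14.34 W/m².
Effective emission temperature (TOA balance): σT_e⁴ = S(1−α)/4 = 2.710 W/m² → T_e = 83.15 K.
The surface balance (absorbed SW + ε·downward IR = σT_s⁴) with T_a⁴ = T_s⁴/2 reduces to T_s = T_e·[2/(2−ε)]^¼ = 85.70 K.
The atmosphere warms the surface by 2.555 K.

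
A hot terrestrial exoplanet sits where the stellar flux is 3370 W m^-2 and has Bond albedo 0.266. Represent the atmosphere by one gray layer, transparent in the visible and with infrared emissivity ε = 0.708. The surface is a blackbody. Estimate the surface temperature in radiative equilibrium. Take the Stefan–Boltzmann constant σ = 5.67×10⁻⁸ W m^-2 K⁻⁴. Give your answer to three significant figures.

The planet radiates to space at T_e = [S(1−α)/(4σ)]^(1/4) = 323.2 K.
The surface balance (absorbed SW + ε·downward IR = σT_s⁴) with T_a⁴ = T_s⁴/2 reduces to T_s = T_e·[2/(2−ε)]^¼ = 360.5 K.

360 K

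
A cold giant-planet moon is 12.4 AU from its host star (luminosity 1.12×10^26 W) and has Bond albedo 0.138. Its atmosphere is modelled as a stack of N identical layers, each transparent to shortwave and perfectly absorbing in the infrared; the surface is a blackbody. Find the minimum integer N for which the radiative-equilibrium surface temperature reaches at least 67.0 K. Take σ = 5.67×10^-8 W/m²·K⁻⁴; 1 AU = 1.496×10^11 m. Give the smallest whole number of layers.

Orbital distance: d = 12.4 AU = 1.855×10^12 m.
Spreading L over a sphere of radius d: S = 1.12×10^26/(4π·1.86×10^12²) = 2.590 W/m².
OLR = S(1−α)/4 = 0.5581 W/m²; the top layer radiates at T_e = 56.01 K.
Need (N+1)T_e⁴ ≥ T_s⁴, i.e. N+1 ≥ (67.0/56.01)⁴ = 2.047.
So N ≥ 1.047; the smallest integer is N = 2.

2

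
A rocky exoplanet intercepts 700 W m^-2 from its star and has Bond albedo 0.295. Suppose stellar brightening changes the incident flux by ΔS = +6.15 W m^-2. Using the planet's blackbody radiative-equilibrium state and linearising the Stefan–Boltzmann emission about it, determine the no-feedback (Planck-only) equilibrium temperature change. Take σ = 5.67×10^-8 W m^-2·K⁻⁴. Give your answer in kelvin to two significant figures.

0.47 K

Unperturbed T_e = [700.0·(1−0.295)/(4σ)]^¼ = 216.0 K.
Only a fraction (1−α) is absorbed and it's spread over 4πR², so ΔF = (1−α)ΔS/4 = 1.084 W m^-2.
Planck response: λ_P = 4σT_e³ = 4·5.67×10⁻⁸·(216.0)³ = 2.285 W m^-2/K.
So ΔT₀ = 1.084/2.285 = 0.474 K.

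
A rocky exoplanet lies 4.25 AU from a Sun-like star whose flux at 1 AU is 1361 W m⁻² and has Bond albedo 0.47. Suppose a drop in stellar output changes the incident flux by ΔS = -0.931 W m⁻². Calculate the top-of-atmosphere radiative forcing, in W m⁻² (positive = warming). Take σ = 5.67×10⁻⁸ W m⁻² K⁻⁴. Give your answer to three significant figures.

-0.123 W m⁻²

Irradiance scales as 1/d², so S = 1361 W m⁻² × (1/4.25)² = 75.35 W m⁻².
ΔF = Δ[S(1−α)]/4 = (1−0.47)·-0.931/4 = -0.1234 W m⁻².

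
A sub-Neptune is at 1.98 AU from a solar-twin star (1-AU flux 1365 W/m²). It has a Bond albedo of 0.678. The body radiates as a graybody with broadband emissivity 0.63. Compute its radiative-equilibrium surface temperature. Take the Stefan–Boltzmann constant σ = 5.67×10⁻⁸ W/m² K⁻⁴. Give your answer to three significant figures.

167 K

By the inverse-square law, S = 1365/1.98² = 348.2 W/m².
Absorbed flux (global mean): S(1−α)/4 = 348.2·0.322/4 = 28.03 W/m².
Radiative balance εσT⁴ = 28.03 gives T = [28.03/(0.63·σ)]^(1/4) = 167.4 K.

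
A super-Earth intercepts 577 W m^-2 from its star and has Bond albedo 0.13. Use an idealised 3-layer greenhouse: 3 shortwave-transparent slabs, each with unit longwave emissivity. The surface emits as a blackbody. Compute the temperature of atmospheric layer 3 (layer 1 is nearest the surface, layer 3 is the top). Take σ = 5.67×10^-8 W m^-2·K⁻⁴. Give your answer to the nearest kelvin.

Top-of-atmosphere balance: σT_e⁴ = S(1−α)/4 = 125.5 W m^-2 → T_e = 216.9 K.
The net upward flux σT_e⁴ is constant between every pair of levels, so T_k⁴ = (N+1−k)T_e⁴.
T_3 = (1)^(1/4)·216.9 = 216.9 K.

217 kelvin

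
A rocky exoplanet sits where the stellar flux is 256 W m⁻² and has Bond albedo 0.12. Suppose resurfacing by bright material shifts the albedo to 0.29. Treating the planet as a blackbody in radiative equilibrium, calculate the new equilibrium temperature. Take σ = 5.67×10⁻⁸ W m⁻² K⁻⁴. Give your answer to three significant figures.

168 K

With the new albedo, S(1−α₂)/4 = 45.44 W m⁻², so T₂ = 168.3 K.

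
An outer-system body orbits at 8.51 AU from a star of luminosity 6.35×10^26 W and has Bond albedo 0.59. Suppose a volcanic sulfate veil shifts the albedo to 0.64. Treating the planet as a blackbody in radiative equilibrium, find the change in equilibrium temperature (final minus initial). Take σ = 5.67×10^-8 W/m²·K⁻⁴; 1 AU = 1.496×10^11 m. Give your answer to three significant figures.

d = 8.51 × 1.496×10^11 m = 1.273×10^12 m.
S = L/(4πd²) = 31.18 W/m².
Before: T₁ = [31.18·0.41/(4σ)]^(1/4) = 86.65 K.
After:  T₂ = [31.18·0.36/(4σ)]^(1/4) = 83.87 K.
ΔT = T₂ − T₁ = -2.772 K.

-2.77 K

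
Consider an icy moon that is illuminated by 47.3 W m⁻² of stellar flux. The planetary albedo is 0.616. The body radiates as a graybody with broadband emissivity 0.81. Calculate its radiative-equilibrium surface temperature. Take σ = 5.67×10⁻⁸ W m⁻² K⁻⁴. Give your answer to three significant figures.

The planet absorbs (1−α)S over its disc πR² and re-emits over 4πR², so the mean absorbed flux is (1−0.616)·47.30/4 = 4.541 W m⁻².
Equating to εσT⁴ with ε = 0.81: T = (4.541/0.81σ)^(1/4) = 99.72 K.

99.7 K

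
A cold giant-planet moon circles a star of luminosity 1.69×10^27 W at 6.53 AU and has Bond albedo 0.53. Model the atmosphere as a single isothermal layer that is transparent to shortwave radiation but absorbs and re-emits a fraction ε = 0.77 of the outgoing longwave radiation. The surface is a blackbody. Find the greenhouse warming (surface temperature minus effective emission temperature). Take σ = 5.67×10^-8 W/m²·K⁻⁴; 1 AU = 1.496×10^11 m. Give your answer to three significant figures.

d = 6.53 × 1.496×10^11 m = 9.769×10^11 m.
Spreading L over a sphere of radius d: S = 1.69×10^27/(4π·9.77×10^11²) = 140.9 W/m².
Effective emission temperature (TOA balance): σT_e⁴ = S(1−α)/4 = 16.56 W/m² → T_e = 130.7 K.
For a single slab of emissivity ε, T_s⁴ = 2T_e⁴/(2−ε); thus T_s = 130.7·(1.626)^(1/4) = 147.6 K.
The atmosphere warms the surface by 16.89 K.

16.9 K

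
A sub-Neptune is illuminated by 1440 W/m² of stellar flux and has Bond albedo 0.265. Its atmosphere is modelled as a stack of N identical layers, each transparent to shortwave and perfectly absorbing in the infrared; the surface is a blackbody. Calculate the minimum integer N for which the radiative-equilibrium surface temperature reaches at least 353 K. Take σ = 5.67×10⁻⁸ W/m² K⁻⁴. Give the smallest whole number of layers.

The effective emission temperature is T_e = [S(1−α)/(4σ)]^¼ = 261.4 K.
T_s = (N+1)^(1/4)·T_e ≥ 353 K requires N+1 ≥ (T_s/T_e)⁴ = (353/261.4)⁴ = 3.327.
So N ≥ 2.327; the smallest integer is N = 3.

3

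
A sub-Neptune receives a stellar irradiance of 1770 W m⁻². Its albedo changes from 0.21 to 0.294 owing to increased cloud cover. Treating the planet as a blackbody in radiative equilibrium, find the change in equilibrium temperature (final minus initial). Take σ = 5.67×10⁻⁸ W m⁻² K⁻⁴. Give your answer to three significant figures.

-7.77 K

Before: T₁ = [1770·0.79/(4σ)]^(1/4) = 280.2 K.
With α = 0.294, T₂ = 272.4 K.
ΔT = T₂ − T₁ = -7.766 K.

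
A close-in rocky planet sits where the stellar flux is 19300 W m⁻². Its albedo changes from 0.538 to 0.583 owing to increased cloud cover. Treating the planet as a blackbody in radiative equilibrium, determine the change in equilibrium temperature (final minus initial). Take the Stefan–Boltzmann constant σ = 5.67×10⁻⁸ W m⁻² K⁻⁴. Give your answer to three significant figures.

-11.3 K

Initial: T₁ = [S(1−0.538)/(4σ)]^(1/4) = 445.3 K.
With α = 0.583, T₂ = 434.0 K.
ΔT = T₂ − T₁ = -11.26 K.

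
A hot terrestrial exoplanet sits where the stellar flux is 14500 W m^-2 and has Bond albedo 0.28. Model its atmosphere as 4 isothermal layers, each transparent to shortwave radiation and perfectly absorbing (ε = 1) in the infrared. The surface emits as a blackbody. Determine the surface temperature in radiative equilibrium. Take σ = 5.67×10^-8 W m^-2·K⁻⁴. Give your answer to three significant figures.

693 K

OLR = S(1−α)/4 = 2610 W m^-2; the top layer radiates at T_e = 463.2 K.
Layer-by-layer balance gives σT_s⁴ = (N+1)σT_e⁴, so T_s = 5^¼·463.2 = 692.6 K.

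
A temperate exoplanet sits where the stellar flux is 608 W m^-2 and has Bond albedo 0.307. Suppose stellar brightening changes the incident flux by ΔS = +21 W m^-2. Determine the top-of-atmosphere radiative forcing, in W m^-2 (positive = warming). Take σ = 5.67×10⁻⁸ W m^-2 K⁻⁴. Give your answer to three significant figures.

ΔF = Δ[S(1−α)]/4 = (1−0.307)·+21/4 = 3.638 W m^-2.

3.64 W m^-2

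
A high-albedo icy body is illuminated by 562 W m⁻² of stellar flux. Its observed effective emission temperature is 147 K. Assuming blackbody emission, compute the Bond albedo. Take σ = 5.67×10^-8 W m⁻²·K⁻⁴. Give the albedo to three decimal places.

From σT⁴ = S(1−α)/4 we invert for α: 1−α = 4σT⁴/S.
4σT⁴ = 4·5.67×10⁻⁸·(147)⁴ = 105.9 W m⁻².
1−α = 105.9/562.0 = 0.1884, so α = 0.8116.

0.812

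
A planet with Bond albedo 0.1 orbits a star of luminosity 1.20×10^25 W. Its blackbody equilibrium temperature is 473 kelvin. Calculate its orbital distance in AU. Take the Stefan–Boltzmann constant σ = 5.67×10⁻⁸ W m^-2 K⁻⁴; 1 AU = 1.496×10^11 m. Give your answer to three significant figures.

0.0582 AU

The flux needed for this T is 4σT⁴/(1−0.1) = 12610 W m^-2.
Then d = [L/(4πS)]^(1/2) = 8.701×10^9 m, i.e. 0.05816 AU.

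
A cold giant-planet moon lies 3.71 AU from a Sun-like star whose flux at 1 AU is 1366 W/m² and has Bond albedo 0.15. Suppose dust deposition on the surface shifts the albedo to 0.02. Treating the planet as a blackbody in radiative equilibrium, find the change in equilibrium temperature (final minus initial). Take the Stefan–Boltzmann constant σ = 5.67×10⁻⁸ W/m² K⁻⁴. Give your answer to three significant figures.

5.03 K

Flux at the orbit: S = 1366/(3.71)² = 99.24 W/m².
With α = 0.15, T₁ = 138.9 K.
With α = 0.02, T₂ = 143.9 K.
ΔT = T₂ − T₁ = 5.030 K.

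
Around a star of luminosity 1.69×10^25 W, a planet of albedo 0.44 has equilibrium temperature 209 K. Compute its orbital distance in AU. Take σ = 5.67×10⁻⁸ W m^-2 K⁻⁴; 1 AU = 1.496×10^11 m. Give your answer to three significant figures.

0.279 AU

Energy balance gives S = 4σT⁴/(1−α) = 772.8 W m^-2.
From L = 4πd²S, d = √(1.69×10^25/(4π·772.8)) = 4.172×10^10 m = 0.2789 AU.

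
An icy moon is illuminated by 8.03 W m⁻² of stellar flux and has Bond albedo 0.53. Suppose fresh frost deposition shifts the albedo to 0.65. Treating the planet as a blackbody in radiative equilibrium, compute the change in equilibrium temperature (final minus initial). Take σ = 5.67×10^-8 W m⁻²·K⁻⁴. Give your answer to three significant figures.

-4.54 K

Before: T₁ = [8.030·0.47/(4σ)]^(1/4) = 63.87 K.
Final:   T₂ = [S(1−0.65)/(4σ)]^(1/4) = 59.33 K.
ΔT = T₂ − T₁ = -4.538 K.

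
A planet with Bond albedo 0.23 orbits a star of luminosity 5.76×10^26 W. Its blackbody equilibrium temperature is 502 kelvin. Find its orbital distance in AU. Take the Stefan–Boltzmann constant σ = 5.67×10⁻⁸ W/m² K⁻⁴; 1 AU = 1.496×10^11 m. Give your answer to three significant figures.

0.331 AU

The flux needed for this T is 4σT⁴/(1−0.23) = 18710 W/m².
From L = 4πd²S, d = √(5.76×10^26/(4π·18710)) = 4.950×10^10 m = 0.3309 AU.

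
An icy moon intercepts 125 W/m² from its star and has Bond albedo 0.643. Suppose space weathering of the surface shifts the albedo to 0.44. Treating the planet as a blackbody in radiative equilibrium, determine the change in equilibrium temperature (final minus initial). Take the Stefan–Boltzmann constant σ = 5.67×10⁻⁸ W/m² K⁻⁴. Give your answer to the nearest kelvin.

Before: T₁ = [125.0·0.357/(4σ)]^(1/4) = 118.4 K.
Final:   T₂ = [S(1−0.44)/(4σ)]^(1/4) = 132.5 K.
ΔT = T₂ − T₁ = 14.11 K.

14 K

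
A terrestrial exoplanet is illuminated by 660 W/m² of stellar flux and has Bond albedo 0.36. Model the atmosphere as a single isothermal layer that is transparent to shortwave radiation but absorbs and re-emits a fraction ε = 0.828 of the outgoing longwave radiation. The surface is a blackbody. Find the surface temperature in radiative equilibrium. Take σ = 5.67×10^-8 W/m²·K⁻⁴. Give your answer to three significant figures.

237 K

Effective emission temperature (TOA balance): σT_e⁴ = S(1−α)/4 = 105.6 W/m² → T_e = 207.7 K.
For a single slab of emissivity ε, T_s⁴ = 2T_e⁴/(2−ε); thus T_s = 207.7·(1.706)^(1/4) = 237.4 K.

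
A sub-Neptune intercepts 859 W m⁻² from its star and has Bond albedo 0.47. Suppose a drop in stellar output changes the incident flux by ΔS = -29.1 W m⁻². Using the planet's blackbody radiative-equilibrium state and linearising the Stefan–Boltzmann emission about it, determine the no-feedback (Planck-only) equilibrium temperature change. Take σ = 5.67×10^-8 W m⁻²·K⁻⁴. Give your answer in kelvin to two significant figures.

-1.8 K

Unperturbed T_e = [859.0·(1−0.47)/(4σ)]^¼ = 211.7 K.
TOA radiative forcing: ΔF = (1−α)ΔS/4 = 0.53·(-29.1)/4 = -3.856 W m⁻².
The Planck feedback parameter is 4σT_e³ = 2.151 W m⁻²/K.
Hence the no-feedback warming is ΔF/(4σT_e³) = -1.79 K.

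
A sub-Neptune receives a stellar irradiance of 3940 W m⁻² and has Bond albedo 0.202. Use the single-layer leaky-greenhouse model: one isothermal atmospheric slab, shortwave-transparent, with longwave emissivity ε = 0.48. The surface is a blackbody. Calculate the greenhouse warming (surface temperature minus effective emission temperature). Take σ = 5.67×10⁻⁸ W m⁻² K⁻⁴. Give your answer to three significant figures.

24.4 K

The planet radiates to space at T_e = [S(1−α)/(4σ)]^(1/4) = 343.1 K.
Surface balance with a leaky layer gives σT_s⁴ = σT_e⁴·2/(2−ε), so T_s = T_e·[2/(2−0.48)]^(1/4) = 367.5 K.
The atmosphere warms the surface by 24.37 K.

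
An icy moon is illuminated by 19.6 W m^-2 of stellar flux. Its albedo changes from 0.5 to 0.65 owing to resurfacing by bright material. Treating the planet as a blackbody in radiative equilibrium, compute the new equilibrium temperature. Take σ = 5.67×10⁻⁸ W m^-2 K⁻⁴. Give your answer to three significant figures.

74.2 K

New equilibrium: T₂ = [(1−0.65)·19.60/(4σ)]^(1/4) = 74.16 K.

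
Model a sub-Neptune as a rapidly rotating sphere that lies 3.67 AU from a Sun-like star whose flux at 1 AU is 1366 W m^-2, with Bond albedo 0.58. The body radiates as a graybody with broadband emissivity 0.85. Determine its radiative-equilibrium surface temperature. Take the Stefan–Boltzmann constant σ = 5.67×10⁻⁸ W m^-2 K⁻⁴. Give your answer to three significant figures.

Irradiance scales as 1/d², so S = 1366 W m^-2 × (1/3.67)² = 101.4 W m^-2.
The planet absorbs (1−α)S over its disc πR² and re-emits over 4πR², so the mean absorbed flux is (1−0.58)·101.4/4 = 10.65 W m^-2.
Equating to εσT⁴ with ε = 0.85: T = (10.65/0.85σ)^(1/4) = 121.9 K.

122 K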